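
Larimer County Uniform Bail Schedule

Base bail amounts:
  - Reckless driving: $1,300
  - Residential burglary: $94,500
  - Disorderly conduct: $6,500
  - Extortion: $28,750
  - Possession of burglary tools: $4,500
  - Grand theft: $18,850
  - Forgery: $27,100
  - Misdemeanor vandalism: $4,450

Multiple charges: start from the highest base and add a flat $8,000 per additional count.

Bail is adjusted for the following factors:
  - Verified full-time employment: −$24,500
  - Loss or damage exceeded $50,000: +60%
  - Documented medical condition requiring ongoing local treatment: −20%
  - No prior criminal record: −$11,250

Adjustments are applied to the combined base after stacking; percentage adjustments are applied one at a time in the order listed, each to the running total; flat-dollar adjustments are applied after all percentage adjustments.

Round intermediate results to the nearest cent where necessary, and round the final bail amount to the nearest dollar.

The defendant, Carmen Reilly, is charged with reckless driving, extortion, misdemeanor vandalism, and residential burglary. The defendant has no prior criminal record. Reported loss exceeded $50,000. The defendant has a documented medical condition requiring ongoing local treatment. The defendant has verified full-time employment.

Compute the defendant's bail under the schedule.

$115,930

Base amounts from the schedule: reckless driving $1,300; extortion $28,750; misdemeanor vandalism $4,450; residential burglary $94,500.
Stacking rule: highest base plus $8,000 per additional charge. Highest is residential burglary at $94,500; 3 additional charges → +$24,000. Combined base = $118,500.
Loss or damage exceeded $50,000 (+60%): $118,500 × 1.6 = $189,600.
Documented medical condition requiring ongoing local treatment (−20%): $189,600 × 0.8 = $151,680.
Verified full-time employment (−$24,500 flat): $151,680 − $24,500 = $127,180.
No prior criminal record (−$11,250 flat): $127,180 − $11,250 = $115,930.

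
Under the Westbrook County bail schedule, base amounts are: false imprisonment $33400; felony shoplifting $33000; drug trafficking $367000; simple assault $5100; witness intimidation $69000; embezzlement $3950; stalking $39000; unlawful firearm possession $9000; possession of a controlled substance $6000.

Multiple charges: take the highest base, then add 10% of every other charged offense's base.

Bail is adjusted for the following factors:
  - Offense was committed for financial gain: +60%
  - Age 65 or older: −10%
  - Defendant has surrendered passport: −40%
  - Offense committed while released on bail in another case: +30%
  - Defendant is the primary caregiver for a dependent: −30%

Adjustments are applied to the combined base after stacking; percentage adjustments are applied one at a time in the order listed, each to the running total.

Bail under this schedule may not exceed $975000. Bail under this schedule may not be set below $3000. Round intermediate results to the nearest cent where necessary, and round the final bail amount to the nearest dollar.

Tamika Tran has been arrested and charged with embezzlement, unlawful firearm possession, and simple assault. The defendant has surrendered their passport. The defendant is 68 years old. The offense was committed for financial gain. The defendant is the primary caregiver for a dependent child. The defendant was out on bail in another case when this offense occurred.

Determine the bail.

$7788

Base amounts from the schedule: embezzlement $3950; unlawful firearm possession $9000; simple assault $5100.
Stacking rule: highest base plus 10% of each additional charge. Highest is unlawful firearm possession at $9000. Additional: $3950 × 10% = $395; $5100 × 10% = $510. Combined base = $9000 + $905 = $9905.
Offense was committed for financial gain (+60%): $9905 × 1.6 = $15848.
Age 65 or older (−10%): $15848 × 0.9 = $14263.20.
Defendant has surrendered passport (−40%): $14263.20 × 0.6 = $8557.92.
Offense committed while released on bail in another case (+30%): $8557.92 × 1.3 = $11125.30.
Defendant is the primary caregiver for a dependent (−30%): $11125.30 × 0.7 = $7787.71.
$7787.71 is within the $975000 maximum.
$7787.71 is at or above the $3000 minimum.
Rounded to the nearest dollar: $7788.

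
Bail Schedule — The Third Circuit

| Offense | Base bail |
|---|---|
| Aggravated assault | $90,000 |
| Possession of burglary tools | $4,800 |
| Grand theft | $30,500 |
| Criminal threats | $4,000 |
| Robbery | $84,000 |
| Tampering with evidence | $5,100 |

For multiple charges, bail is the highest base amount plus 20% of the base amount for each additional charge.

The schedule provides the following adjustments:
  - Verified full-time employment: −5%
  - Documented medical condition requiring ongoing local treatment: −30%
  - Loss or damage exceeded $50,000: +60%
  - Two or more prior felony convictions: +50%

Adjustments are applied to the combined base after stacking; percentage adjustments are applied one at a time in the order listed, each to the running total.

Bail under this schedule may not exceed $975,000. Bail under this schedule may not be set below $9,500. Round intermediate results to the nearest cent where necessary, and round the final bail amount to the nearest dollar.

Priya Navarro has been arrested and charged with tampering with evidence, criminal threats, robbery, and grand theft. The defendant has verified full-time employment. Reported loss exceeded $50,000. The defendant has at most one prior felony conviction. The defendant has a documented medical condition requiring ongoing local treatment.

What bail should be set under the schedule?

Base amounts from the schedule: tampering with evidence $5,100; criminal threats $4,000; robbery $84,000; grand theft $30,500.
Stacking rule: highest base plus 20% of each additional charge. Highest is robbery at $84,000. Additional: $5,100 × 20% = $1,020; $4,000 × 20% = $800; $30,500 × 20% = $6,100. Combined base = $84,000 + $7,920 = $91,920.
Verified full-time employment (−5%): $91,920 × 0.95 = $87,324.
Documented medical condition requiring ongoing local treatment (−30%): $87,324 × 0.7 = $61,126.80.
Loss or damage exceeded $50,000 (+60%): $61,126.80 × 1.6 = $97,802.88.
$97,802.88 is within the $975,000 maximum.
$97,802.88 is at or above the $9,500 minimum.
Rounded to the nearest dollar: $97,803.

$97,803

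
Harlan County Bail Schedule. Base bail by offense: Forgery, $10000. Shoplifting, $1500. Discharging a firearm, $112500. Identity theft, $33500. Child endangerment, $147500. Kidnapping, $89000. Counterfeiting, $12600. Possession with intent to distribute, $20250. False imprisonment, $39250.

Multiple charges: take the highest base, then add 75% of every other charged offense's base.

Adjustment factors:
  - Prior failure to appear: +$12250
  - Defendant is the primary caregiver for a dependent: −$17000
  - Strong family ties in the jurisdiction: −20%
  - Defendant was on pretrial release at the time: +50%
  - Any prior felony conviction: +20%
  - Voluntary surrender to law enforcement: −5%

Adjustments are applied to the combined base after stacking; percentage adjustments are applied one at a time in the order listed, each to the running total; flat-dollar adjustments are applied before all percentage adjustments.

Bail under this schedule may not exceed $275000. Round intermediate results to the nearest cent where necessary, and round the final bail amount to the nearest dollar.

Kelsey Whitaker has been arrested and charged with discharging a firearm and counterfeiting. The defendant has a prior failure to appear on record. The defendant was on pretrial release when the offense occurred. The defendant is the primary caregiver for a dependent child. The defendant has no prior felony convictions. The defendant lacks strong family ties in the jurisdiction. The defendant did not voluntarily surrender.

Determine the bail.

Base amounts from the schedule: discharging a firearm $112500; counterfeiting $12600.
Stacking rule: highest base plus 75% of each additional charge. Highest is discharging a firearm at $112500. Additional: $12600 × 75% = $9450. Combined base = $112500 + $9450 = $121950.
Prior failure to appear (+$12250 flat): $121950 + $12250 = $134200.
Defendant is the primary caregiver for a dependent (−$17000 flat): $134200 − $17000 = $117200.
Defendant was on pretrial release at the time (+50%): $117200 × 1.5 = $175800.
$175800 is within the $275000 maximum.

$175800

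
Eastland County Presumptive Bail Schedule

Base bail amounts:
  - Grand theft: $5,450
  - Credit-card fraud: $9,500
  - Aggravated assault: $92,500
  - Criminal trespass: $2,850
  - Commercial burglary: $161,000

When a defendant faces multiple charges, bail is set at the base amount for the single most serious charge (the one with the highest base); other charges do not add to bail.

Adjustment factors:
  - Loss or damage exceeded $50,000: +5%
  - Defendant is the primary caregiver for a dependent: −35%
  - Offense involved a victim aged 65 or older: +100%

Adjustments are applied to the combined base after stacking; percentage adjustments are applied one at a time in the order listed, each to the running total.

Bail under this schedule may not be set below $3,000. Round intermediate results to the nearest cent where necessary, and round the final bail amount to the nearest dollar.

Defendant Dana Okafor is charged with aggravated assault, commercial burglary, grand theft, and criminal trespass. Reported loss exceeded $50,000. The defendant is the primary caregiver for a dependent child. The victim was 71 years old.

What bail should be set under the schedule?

$219,765

Base amounts from the schedule: aggravated assault $92,500; commercial burglary $161,000; grand theft $5,450; criminal trespass $2,850.
Stacking rule: use the highest base only. Highest is commercial burglary at $161,000. Combined base = $161,000.
Loss or damage exceeded $50,000 (+5%): $161,000 × 1.05 = $169,050.
Defendant is the primary caregiver for a dependent (−35%): $169,050 × 0.65 = $109,882.50.
Offense involved a victim aged 65 or older (+100%): $109,882.50 × 2 = $219,765.
$219,765 is at or above the $3,000 minimum.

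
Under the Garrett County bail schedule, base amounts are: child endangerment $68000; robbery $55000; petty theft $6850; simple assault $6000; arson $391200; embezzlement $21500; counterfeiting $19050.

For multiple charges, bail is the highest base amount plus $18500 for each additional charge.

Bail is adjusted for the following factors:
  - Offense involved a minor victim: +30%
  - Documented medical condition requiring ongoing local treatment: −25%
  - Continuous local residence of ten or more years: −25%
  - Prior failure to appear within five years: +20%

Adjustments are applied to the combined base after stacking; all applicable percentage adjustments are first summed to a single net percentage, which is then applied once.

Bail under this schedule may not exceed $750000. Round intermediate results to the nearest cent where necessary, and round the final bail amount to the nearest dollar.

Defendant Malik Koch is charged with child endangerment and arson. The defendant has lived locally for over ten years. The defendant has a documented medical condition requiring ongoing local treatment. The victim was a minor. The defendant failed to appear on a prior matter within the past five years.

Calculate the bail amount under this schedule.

$409700

Base amounts from the schedule: child endangerment $68000; arson $391200.
Stacking rule: highest base plus $18500 per additional charge. Highest is arson at $391200; 1 additional charge → +$18500. Combined base = $409700.
Net percentage adjustment: +30% −25% −25% +20% = +0%. $409700 × 1 = $409700.
$409700 is within the $750000 maximum.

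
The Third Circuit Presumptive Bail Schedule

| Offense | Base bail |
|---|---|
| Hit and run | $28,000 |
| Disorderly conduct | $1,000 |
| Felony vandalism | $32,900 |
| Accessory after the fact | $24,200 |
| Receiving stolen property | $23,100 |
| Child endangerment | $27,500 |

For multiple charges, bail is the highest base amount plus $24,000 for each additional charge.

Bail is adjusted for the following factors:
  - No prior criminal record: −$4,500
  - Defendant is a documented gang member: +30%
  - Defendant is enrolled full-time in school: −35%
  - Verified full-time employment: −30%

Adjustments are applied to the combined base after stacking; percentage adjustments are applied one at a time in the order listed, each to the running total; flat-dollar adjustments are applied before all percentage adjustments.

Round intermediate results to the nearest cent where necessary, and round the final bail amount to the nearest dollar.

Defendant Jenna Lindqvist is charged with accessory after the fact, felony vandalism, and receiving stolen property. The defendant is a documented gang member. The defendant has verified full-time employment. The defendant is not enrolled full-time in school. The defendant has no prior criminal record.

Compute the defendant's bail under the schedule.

$69,524

Base amounts from the schedule: accessory after the fact $24,200; felony vandalism $32,900; receiving stolen property $23,100.
Stacking rule: highest base plus $24,000 per additional charge. Highest is felony vandalism at $32,900; 2 additional charges → +$48,000. Combined base = $80,900.
No prior criminal record (−$4,500 flat): $80,900 − $4,500 = $76,400.
Defendant is a documented gang member (+30%): $76,400 × 1.3 = $99,320.
Verified full-time employment (−30%): $99,320 × 0.7 = $69,524.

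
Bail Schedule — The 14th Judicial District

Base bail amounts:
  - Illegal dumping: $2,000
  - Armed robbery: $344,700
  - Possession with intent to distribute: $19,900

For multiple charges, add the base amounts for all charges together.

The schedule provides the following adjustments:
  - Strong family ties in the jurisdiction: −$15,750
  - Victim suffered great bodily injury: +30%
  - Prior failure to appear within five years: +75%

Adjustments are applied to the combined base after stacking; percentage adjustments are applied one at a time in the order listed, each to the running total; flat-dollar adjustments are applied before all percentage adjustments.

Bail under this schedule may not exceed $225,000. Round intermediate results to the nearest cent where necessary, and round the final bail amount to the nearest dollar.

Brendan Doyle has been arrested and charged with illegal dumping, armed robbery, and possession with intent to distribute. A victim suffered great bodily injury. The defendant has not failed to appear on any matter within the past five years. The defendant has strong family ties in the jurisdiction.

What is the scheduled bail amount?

$225,000

Base amounts from the schedule: illegal dumping $2,000; armed robbery $344,700; possession with intent to distribute $19,900.
Stacking rule: sum of all bases. $2,000 + $344,700 + $19,900 = $366,600.
Strong family ties in the jurisdiction (−$15,750 flat): $366,600 − $15,750 = $350,850.
Victim suffered great bodily injury (+30%): $350,850 × 1.3 = $456,105.
Result $456,105 exceeds the maximum of $225,000; bail is capped at $225,000.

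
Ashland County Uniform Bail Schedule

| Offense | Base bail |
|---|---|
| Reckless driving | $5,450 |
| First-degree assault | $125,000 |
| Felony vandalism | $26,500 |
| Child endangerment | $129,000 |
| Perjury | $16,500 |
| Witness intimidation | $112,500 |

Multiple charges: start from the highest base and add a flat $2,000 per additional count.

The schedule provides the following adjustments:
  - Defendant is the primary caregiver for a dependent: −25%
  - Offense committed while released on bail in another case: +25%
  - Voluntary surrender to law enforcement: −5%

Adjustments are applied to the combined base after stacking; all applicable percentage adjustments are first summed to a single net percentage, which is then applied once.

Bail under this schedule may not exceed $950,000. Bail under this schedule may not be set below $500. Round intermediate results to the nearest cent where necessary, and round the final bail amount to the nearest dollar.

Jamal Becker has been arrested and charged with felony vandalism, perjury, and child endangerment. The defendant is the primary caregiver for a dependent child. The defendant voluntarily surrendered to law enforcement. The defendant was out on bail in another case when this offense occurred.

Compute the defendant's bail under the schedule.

Base amounts from the schedule: felony vandalism $26,500; perjury $16,500; child endangerment $129,000.
Stacking rule: highest base plus $2,000 per additional charge. Highest is child endangerment at $129,000; 2 additional charges → +$4,000. Combined base = $133,000.
Net percentage adjustment: −25% +25% −5% = −5%. $133,000 × 0.95 = $126,350.
$126,350 is within the $950,000 maximum.
$126,350 is at or above the $500 minimum.

$126,350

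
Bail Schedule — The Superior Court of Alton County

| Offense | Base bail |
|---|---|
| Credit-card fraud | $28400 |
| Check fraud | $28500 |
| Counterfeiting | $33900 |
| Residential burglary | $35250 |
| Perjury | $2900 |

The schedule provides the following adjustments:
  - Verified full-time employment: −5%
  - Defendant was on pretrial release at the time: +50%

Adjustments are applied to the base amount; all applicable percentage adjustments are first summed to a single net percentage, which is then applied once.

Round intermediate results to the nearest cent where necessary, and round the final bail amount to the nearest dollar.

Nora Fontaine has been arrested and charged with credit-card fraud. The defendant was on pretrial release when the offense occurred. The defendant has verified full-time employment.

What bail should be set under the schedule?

$41180

Base amounts from the schedule: credit-card fraud $28400.
Single charge. Combined base = $28400.
Net percentage adjustment: −5% +50% = +45%. $28400 × 1.45 = $41180.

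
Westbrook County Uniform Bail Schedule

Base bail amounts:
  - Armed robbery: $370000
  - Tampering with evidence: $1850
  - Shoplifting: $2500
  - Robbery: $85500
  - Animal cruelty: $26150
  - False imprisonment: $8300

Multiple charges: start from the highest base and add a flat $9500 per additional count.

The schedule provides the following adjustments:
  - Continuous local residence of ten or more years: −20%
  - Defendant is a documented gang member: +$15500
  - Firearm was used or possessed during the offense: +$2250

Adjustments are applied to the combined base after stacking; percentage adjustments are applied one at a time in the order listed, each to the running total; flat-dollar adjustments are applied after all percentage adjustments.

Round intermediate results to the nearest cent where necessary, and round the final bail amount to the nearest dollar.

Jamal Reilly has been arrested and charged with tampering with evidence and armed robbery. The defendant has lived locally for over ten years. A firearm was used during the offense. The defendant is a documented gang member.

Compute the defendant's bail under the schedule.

Base amounts from the schedule: tampering with evidence $1850; armed robbery $370000.
Stacking rule: highest base plus $9500 per additional charge. Highest is armed robbery at $370000; 1 additional charge → +$9500. Combined base = $379500.
Continuous local residence of ten or more years (−20%): $379500 × 0.8 = $303600.
Defendant is a documented gang member (+$15500 flat): $303600 + $15500 = $319100.
Firearm was used or possessed during the offense (+$2250 flat): $319100 + $2250 = $321350.

$321350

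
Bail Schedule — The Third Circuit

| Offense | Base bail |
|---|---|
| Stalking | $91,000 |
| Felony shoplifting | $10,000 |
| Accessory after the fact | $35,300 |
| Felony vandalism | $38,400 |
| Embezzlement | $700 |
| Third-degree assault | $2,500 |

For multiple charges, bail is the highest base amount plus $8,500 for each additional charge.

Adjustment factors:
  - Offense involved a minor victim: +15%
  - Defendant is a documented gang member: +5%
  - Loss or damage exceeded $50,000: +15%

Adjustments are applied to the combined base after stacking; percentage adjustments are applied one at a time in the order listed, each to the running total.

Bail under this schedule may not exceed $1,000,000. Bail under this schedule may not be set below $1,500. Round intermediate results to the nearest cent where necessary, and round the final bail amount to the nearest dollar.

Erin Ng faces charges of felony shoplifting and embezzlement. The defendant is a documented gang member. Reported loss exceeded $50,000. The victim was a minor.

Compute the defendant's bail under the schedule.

$25,690

Base amounts from the schedule: felony shoplifting $10,000; embezzlement $700.
Stacking rule: highest base plus $8,500 per additional charge. Highest is felony shoplifting at $10,000; 1 additional charge → +$8,500. Combined base = $18,500.
Offense involved a minor victim (+15%): $18,500 × 1.15 = $21,275.
Defendant is a documented gang member (+5%): $21,275 × 1.05 = $22,338.75.
Loss or damage exceeded $50,000 (+15%): $22,338.75 × 1.15 = $25,689.56.
$25,689.56 is within the $1,000,000 maximum.
$25,689.56 is at or above the $1,500 minimum.
Rounded to the nearest dollar: $25,690.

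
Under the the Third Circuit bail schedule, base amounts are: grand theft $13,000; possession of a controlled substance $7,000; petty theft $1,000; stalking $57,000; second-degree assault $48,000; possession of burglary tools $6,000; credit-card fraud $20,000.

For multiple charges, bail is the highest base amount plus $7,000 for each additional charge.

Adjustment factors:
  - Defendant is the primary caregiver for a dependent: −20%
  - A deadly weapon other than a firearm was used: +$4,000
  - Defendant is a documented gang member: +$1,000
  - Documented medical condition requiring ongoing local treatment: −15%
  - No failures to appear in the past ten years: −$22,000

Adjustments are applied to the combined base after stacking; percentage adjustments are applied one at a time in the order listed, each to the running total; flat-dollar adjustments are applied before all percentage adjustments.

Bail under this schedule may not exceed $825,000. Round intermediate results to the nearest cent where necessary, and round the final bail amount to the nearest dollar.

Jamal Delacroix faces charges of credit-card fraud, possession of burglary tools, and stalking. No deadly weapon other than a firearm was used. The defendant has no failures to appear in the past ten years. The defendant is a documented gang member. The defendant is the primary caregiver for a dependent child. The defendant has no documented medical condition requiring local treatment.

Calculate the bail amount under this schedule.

Base amounts from the schedule: credit-card fraud $20,000; possession of burglary tools $6,000; stalking $57,000.
Stacking rule: highest base plus $7,000 per additional charge. Highest is stalking at $57,000; 2 additional charges → +$14,000. Combined base = $71,000.
Defendant is a documented gang member (+$1,000 flat): $71,000 + $1,000 = $72,000.
No failures to appear in the past ten years (−$22,000 flat): $72,000 − $22,000 = $50,000.
Defendant is the primary caregiver for a dependent (−20%): $50,000 × 0.8 = $40,000.
$40,000 is within the $825,000 maximum.

$40,000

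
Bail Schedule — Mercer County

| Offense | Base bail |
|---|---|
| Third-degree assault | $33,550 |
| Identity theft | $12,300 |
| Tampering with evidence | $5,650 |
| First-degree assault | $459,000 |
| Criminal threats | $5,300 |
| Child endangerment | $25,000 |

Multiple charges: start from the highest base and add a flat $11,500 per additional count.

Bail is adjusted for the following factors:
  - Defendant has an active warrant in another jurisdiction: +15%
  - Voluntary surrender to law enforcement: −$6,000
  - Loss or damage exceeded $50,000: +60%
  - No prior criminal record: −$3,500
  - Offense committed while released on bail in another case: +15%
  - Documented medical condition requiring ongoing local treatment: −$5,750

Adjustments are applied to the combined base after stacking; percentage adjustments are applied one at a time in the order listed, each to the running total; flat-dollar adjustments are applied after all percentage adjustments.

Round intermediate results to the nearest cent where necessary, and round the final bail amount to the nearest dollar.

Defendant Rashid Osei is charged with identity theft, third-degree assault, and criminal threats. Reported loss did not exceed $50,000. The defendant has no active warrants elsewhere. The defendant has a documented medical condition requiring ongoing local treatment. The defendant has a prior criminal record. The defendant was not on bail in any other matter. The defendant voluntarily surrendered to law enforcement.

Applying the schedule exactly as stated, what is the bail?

$44,800

Base amounts from the schedule: identity theft $12,300; third-degree assault $33,550; criminal threats $5,300.
Stacking rule: highest base plus $11,500 per additional charge. Highest is third-degree assault at $33,550; 2 additional charges → +$23,000. Combined base = $56,550.
Voluntary surrender to law enforcement (−$6,000 flat): $56,550 − $6,000 = $50,550.
Documented medical condition requiring ongoing local treatment (−$5,750 flat): $50,550 − $5,750 = $44,800.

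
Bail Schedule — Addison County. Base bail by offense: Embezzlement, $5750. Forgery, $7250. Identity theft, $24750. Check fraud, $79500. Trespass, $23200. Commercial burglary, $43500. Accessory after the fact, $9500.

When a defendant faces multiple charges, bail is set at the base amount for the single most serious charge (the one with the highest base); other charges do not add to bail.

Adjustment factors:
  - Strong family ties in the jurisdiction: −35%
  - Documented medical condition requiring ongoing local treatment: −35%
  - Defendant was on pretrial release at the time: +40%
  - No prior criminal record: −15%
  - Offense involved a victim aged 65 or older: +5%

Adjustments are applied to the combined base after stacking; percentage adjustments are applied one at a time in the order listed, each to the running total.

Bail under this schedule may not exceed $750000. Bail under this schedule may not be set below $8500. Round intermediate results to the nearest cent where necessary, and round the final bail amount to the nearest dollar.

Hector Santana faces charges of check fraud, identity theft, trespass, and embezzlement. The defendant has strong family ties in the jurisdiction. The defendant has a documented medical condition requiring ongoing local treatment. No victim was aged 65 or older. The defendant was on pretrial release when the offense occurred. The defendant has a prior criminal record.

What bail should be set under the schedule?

$47024

Base amounts from the schedule: check fraud $79500; identity theft $24750; trespass $23200; embezzlement $5750.
Stacking rule: use the highest base only. Highest is check fraud at $79500. Combined base = $79500.
Strong family ties in the jurisdiction (−35%): $79500 × 0.65 = $51675.
Documented medical condition requiring ongoing local treatment (−35%): $51675 × 0.65 = $33588.75.
Defendant was on pretrial release at the time (+40%): $33588.75 × 1.4 = $47024.25.
$47024.25 is within the $750000 maximum.
$47024.25 is at or above the $8500 minimum.
Rounded to the nearest dollar: $47024.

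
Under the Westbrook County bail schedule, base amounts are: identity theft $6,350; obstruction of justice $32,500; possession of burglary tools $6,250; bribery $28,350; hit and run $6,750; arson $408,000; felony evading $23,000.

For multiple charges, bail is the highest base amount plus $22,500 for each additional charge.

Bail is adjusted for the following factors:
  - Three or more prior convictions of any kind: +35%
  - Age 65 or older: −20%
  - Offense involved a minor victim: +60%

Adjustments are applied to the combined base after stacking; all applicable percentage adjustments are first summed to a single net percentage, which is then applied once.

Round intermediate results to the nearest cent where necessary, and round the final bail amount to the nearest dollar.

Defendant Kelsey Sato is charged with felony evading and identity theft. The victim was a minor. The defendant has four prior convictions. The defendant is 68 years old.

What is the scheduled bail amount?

$79,625

Base amounts from the schedule: felony evading $23,000; identity theft $6,350.
Stacking rule: highest base plus $22,500 per additional charge. Highest is felony evading at $23,000; 1 additional charge → +$22,500. Combined base = $45,500.
Net percentage adjustment: +35% −20% +60% = +75%. $45,500 × 1.75 = $79,625.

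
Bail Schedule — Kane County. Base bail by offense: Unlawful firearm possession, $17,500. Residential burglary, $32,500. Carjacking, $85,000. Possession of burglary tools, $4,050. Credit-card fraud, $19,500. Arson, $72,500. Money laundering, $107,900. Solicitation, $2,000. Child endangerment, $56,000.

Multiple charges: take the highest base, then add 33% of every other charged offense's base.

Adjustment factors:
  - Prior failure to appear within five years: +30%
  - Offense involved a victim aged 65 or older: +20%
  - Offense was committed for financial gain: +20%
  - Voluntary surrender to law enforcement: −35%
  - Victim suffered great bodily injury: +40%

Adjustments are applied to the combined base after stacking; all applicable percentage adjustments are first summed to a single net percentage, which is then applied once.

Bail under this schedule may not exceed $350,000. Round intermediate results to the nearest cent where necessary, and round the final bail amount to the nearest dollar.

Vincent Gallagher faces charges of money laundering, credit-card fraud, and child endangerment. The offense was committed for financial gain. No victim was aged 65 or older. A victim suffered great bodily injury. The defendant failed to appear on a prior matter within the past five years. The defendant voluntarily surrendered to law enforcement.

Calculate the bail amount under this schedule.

$205,863

Base amounts from the schedule: money laundering $107,900; credit-card fraud $19,500; child endangerment $56,000.
Stacking rule: highest base plus 33% of each additional charge. Highest is money laundering at $107,900. Additional: $19,500 × 33% = $6,435; $56,000 × 33% = $18,480. Combined base = $107,900 + $24,915 = $132,815.
Net percentage adjustment: +30% +20% −35% +40% = +55%. $132,815 × 1.55 = $205,863.25.
$205,863.25 is within the $350,000 maximum.
Rounded to the nearest dollar: $205,863.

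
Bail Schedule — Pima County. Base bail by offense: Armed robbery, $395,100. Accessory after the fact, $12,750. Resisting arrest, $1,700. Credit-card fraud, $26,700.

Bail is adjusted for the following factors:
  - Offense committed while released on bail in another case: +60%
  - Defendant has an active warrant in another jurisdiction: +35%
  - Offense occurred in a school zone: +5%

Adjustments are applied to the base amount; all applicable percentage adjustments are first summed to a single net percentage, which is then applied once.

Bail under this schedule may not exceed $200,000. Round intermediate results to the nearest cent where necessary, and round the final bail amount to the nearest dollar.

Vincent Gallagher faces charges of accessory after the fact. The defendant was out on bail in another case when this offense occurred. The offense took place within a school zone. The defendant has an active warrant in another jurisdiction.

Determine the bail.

Base amounts from the schedule: accessory after the fact $12,750.
Single charge. Combined base = $12,750.
Net percentage adjustment: +60% +35% +5% = +100%. $12,750 × 2 = $25,500.
$25,500 is within the $200,000 maximum.

$25,500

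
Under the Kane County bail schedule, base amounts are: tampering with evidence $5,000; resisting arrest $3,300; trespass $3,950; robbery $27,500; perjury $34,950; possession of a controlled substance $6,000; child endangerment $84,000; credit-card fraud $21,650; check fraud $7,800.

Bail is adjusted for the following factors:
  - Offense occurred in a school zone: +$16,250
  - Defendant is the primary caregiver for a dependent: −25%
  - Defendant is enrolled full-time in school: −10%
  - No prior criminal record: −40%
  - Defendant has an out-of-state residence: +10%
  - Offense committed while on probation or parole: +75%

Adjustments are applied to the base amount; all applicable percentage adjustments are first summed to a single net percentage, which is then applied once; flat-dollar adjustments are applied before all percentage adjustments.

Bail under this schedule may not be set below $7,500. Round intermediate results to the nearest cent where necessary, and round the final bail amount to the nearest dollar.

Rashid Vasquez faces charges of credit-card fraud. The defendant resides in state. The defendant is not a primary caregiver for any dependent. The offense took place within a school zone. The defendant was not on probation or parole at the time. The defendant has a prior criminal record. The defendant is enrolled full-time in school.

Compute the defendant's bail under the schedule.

Base amounts from the schedule: credit-card fraud $21,650.
Single charge. Combined base = $21,650.
Offense occurred in a school zone (+$16,250 flat): $21,650 + $16,250 = $37,900.
Defendant is enrolled full-time in school (−10%): $37,900 × 0.9 = $34,110.
$34,110 is at or above the $7,500 minimum.

$34,110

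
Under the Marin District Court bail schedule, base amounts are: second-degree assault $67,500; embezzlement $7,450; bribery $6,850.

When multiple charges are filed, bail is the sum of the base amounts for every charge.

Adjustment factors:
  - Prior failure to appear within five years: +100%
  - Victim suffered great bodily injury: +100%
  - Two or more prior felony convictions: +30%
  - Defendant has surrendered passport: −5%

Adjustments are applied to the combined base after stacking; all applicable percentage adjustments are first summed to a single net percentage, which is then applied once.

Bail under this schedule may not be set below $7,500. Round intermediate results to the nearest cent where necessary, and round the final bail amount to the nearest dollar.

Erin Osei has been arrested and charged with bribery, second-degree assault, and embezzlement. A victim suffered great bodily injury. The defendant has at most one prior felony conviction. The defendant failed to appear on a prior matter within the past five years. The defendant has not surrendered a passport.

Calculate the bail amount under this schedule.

Base amounts from the schedule: bribery $6,850; second-degree assault $67,500; embezzlement $7,450.
Stacking rule: sum of all bases. $6,850 + $67,500 + $7,450 = $81,800.
Net percentage adjustment: +100% +100% = +200%. $81,800 × 3 = $245,400.
$245,400 is at or above the $7,500 minimum.

$245,400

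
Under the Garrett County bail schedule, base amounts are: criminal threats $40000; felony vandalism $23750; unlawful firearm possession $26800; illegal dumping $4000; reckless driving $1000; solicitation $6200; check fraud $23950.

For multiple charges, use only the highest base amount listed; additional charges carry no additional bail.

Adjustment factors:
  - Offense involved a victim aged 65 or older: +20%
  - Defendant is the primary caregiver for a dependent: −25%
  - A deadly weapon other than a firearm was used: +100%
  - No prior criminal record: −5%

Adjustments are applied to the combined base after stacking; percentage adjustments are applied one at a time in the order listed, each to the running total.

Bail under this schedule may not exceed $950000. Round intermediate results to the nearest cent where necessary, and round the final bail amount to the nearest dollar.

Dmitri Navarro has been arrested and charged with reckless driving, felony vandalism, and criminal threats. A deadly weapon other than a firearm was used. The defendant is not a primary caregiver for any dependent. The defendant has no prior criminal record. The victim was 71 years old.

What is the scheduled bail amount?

Base amounts from the schedule: reckless driving $1000; felony vandalism $23750; criminal threats $40000.
Stacking rule: use the highest base only. Highest is criminal threats at $40000. Combined base = $40000.
Offense involved a victim aged 65 or older (+20%): $40000 × 1.2 = $48000.
A deadly weapon other than a firearm was used (+100%): $48000 × 2 = $96000.
No prior criminal record (−5%): $96000 × 0.95 = $91200.
$91200 is within the $950000 maximum.

$91200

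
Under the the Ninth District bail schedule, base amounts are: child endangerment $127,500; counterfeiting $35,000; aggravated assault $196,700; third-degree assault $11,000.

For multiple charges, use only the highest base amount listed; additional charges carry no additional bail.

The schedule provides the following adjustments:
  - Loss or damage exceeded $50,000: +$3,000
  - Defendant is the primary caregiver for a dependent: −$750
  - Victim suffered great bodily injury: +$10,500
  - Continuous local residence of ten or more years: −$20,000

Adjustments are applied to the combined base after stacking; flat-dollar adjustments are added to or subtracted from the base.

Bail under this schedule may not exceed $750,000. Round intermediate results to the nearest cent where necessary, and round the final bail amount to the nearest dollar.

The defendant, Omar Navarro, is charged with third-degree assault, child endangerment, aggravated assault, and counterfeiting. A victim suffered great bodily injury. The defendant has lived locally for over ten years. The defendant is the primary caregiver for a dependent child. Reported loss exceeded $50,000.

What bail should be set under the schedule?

$189,450

Base amounts from the schedule: third-degree assault $11,000; child endangerment $127,500; aggravated assault $196,700; counterfeiting $35,000.
Stacking rule: use the highest base only. Highest is aggravated assault at $196,700. Combined base = $196,700.
Loss or damage exceeded $50,000 (+$3,000 flat): $196,700 + $3,000 = $199,700.
Defendant is the primary caregiver for a dependent (−$750 flat): $199,700 − $750 = $198,950.
Victim suffered great bodily injury (+$10,500 flat): $198,950 + $10,500 = $209,450.
Continuous local residence of ten or more years (−$20,000 flat): $209,450 − $20,000 = $189,450.
$189,450 is within the $750,000 maximum.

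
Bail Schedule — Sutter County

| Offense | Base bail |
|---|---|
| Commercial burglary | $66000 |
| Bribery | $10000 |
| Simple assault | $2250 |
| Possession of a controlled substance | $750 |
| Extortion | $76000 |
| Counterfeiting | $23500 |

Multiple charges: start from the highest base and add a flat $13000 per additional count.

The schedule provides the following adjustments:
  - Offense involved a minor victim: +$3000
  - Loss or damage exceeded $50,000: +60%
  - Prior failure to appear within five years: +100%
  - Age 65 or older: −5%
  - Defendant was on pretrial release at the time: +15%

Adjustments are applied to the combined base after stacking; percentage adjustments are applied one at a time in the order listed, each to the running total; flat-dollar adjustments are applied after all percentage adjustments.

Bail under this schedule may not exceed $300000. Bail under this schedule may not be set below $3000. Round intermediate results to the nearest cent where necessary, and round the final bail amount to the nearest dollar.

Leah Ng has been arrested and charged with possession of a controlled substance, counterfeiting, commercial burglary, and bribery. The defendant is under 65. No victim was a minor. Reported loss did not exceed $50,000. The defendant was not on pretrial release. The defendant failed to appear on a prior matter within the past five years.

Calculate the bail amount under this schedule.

$210000

Base amounts from the schedule: possession of a controlled substance $750; counterfeiting $23500; commercial burglary $66000; bribery $10000.
Stacking rule: highest base plus $13000 per additional charge. Highest is commercial burglary at $66000; 3 additional charges → +$39000. Combined base = $105000.
Prior failure to appear within five years (+100%): $105000 × 2 = $210000.
$210000 is within the $300000 maximum.
$210000 is at or above the $3000 minimum.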